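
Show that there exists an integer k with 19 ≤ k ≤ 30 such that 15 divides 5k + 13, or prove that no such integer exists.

The values of 5k + 13 for k = 19, 20, …, 30 are 108, 113, 118, 123, 128, 133, 138, 143, 148, 153, 158, 163; reduced mod 15 these are 3, 8, 13, 3, 8, 13, 3, 8, 13, 3, 8, 13.
None is 0, so 15 never divides 5k + 13 on this range.

There is no such integer k in that range.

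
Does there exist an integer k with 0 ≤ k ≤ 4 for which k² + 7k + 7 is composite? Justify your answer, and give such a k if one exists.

k = 1

At k = 1: 1² + 7·1 + 7 = 15 = 3·5, which is composite.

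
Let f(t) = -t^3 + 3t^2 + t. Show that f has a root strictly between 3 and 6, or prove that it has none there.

f(3) = 3 and f(6) = -102, which have opposite signs.
Since f is a polynomial it is continuous on [3, 6].
By the Intermediate Value Theorem, f takes the value 0 somewhere in the open interval.

Yes, f has a root in the interval.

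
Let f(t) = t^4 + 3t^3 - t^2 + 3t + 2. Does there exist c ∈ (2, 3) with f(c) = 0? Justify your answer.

f(2) = 44 and f(3) = 164, both positive, so a sign-change argument is unavailable; we show f keeps this sign on the whole interval.
Shift to the endpoint 2: with t = 2 + u (0 < u < 1), one computes f(2 + u) = u^4 + 11u^3 + 41u^2 + 67u + 44.
The nonzero coefficients here are all positive, so for u > 0 every term is positive (or zero), and the constant term 44 is strictly positive.
So f is strictly positive on (2, 3); no root exists in the interval.

No such root exists.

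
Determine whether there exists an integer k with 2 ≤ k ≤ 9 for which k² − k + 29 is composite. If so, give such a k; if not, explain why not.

At k = 5: 5² − 5 + 29 = 49 = 7·7, which is composite.

k = 5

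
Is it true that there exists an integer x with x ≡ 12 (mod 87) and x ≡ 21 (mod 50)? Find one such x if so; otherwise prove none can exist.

x = 621

gcd(87, 50) = 1, so the Chinese Remainder Theorem guarantees exactly one residue class mod 4350 satisfying both.
Any solution of the first congruence is x = 12 + 87t; substituting into the second, 87t ≡ 21 − 12 ≡ 9 (mod 50).
87 ≡ 37 (mod 50), so this reads 37t ≡ 9 (mod 50). Note 37·23 = 851 ≡ 1 (mod 50) (as 851 − 1 = 17·50), so 37⁻¹ ≡ 23.
Multiplying by 23: t ≡ 23·9 = 207 ≡ 7 (mod 50).
Taking t = 7 gives x = 12 + 87·7 = 621.
Verify: 621 = 7·87 + 12 and 621 = 12·50 + 21. ✓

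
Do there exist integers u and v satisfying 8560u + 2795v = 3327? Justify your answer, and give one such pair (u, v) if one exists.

gcd(8560, 2795) = 5, so every integer of the form 8560u + 2795v is a multiple of 5.
But 3327 = 5·665 + 2, so 5 ∤ 3327.
So the equation is unsolvable over ℤ.

There are no such integers.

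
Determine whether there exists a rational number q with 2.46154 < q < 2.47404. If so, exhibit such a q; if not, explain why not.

q = 37/15

Multiplying by 15: 15·2.46154 = 36.92310 and 15·2.47404 = 37.11060, so the integer 37 lies strictly between them.
Hence 37/15 is a rational number with 2.46154 < 37/15 < 2.47404.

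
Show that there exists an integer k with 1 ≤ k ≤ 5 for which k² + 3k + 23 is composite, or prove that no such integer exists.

k = 5

At k = 5: 5² + 3·5 + 23 = 63 = 3·21, which is composite.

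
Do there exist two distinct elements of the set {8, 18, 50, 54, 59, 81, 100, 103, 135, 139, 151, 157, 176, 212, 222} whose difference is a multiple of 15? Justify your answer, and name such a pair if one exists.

Residues mod 15: 8↦8, 18↦3, 50↦5, 54↦9, 59↦14, 81↦6, 100↦10, 103↦13, 135↦0, 139↦4, 151↦1, 157↦7, 176↦11, 212↦2, 222↦12.
All 15 residues are distinct, so no two elements differ by a multiple of 15.

There is no such pair.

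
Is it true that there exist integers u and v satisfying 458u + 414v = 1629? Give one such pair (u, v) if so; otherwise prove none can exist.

No, no such integers exist.

Any value of 458u + 414v is a multiple of gcd(458, 414) = 2.
But 1629 = 2·814 + 1, so 2 ∤ 1629.
So the equation is unsolvable over ℤ.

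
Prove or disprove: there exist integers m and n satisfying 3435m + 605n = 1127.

Any value of 3435m + 605n is a multiple of gcd(3435, 605) = 5.
But 1127 is not a multiple of 5 (it leaves remainder 2).
So the equation is unsolvable over ℤ.

There are no such integers.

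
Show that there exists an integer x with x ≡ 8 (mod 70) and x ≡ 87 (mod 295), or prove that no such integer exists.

Reduce both congruences modulo 5, which divides 70 and 295: they say x ≡ 8 (mod 5) and x ≡ 87 (mod 5).
However 8 ≡ 3 and 87 ≡ 2 (mod 5), and 3 ≠ 2.
Therefore no such x exists.

No, no such integer exists.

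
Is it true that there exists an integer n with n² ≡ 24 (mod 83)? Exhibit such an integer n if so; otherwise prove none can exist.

No, no such integer exists.

83 is prime, so by Euler's criterion 24 is a square mod 83 iff 24^((83−1)/2) = 24^41 ≡ 1 (mod 83).
Squaring successively (mod 83): 24^2 = 576 ≡ 78; 24^4 ≡ 78² = 6084 ≡ 25; 24^8 ≡ 25² = 625 ≡ 44; 24^16 ≡ 44² = 1936 ≡ 27; 24^32 ≡ 27² = 729 ≡ 65.
Since 41 = 32 + 8 + 1, 24^41 ≡ 65 · 44 · 24; multiplying out mod 83: 65·44 = 2860 ≡ 38, then 38·24 = 912 ≡ 82. Thus 24^41 ≡ 82 ≡ −1 (mod 83).
By Euler's criterion 24 is a quadratic non-residue mod 83: no n satisfies n² ≡ 24 (mod 83).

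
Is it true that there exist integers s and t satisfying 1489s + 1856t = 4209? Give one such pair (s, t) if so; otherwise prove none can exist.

s = 737, t = -589

Since gcd(1489, 1856) = 1, every integer is an integer combination of 1489 and 1856.
Dividing repeatedly: 1856 = 1·1489 + 367, 1489 = 4·367 + 21, 367 = 17·21 + 10, 21 = 2·10 + 1, 10 = 10·1 + 0.
Back-substituting, 1 = 21 − 2·10 = 21 − 2·(367 − 17·21) = −2·367 + 35·21 = −2·367 + 35·(1489 − 4·367) = 35·1489 − 142·367 = 35·1489 − 142·(1856 − 1·1489) = −142·1856 + 177·1489; that is, 1489·177 + 1856·(-142) = 1.
Scaling by 4209 gives the particular solution (s, t) = (744993, -597678).
Subtracting 401·1856 from s and adding 401·1489 to t gives the tidier solution (737, -589).
Check: 1489·737 + 1856·(-589) = 1097393 − 1093184 = 4209. ✓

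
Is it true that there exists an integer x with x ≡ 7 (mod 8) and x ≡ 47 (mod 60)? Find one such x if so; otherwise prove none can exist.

x = 47

gcd(8, 60) = 4. A simultaneous solution exists iff 7 ≡ 47 (mod 4); here 7 mod 4 = 3 = 47 mod 4, so it does.
The integers ≡ 7 (mod 8) are 7, 15, 23, 31, 39, 47, …; their remainders mod 60 are 7, 15, 23, 31, 39, 47, so x = 47 is the first that is ≡ 47 (mod 60).
Indeed 47 ≡ 7 (mod 8) and 47 ≡ 47 (mod 60).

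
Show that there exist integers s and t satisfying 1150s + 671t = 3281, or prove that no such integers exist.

s = 259, t = -439

Since gcd(1150, 671) = 1, every integer is an integer combination of 1150 and 671.
Dividing repeatedly: 1150 = 1·671 + 479, 671 = 1·479 + 192, 479 = 2·192 + 95, 192 = 2·95 + 2, 95 = 47·2 + 1, 2 = 2·1 + 0.
Back-substituting, 1 = 95 − 47·2 = 95 − 47·(192 − 2·95) = −47·192 + 95·95 = −47·192 + 95·(479 − 2·192) = 95·479 − 237·192 = 95·479 − 237·(671 − 1·479) = −237·671 + 332·479 = −237·671 + 332·(1150 − 1·671) = 332·1150 − 569·671; that is, 1150·332 + 671·(-569) = 1.
Scaling by 3281 gives the particular solution (s, t) = (1089292, -1866889).
Shifting by a multiple of (671, −1150) keeps it a solution: s = 1089292 − 1623·671 = 259, t = -1866889 + 1623·1150 = -439.
Check: 1150·259 + 671·(-439) = 297850 − 294569 = 3281. ✓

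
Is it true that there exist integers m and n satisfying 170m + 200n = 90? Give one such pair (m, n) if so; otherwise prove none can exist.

Since gcd(170, 200) = 10 and 90 = 10·9, Bézout's identity guarantees a solution.
Dividing through by 10 reduces the equation to 17m + 20n = 9.
Dividing repeatedly: 20 = 1·17 + 3, 17 = 5·3 + 2, 3 = 1·2 + 1, 2 = 2·1 + 0.
Back-substituting, 1 = 3 − 1·2 = 3 − (17 − 5·3) = −17 + 6·3 = −17 + 6·(20 − 1·17) = 6·20 − 7·17; that is, 17·(-7) + 20·6 = 1.
Scaling by 9 gives the particular solution (m, n) = (-63, 54).
The general solution is m = -63 + 20k, n = 54 − 17k; taking k = 4 gives the smaller pair m = 17, n = -14.
Check: 170·17 + 200·(-14) = 2890 − 2800 = 90. ✓

m = 17, n = -14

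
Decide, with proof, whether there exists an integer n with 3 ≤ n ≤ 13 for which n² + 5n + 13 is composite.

n = 4

At n = 4: 4² + 5·4 + 13 = 49 = 7·7, which is composite.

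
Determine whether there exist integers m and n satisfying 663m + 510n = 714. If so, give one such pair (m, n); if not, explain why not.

m = 8, n = -9

gcd(663, 510) = 51, and 51 divides 714, so integer solutions exist.
Dividing through by 51 reduces the equation to 13m + 10n = 14.
Dividing repeatedly: 13 = 1·10 + 3, 10 = 3·3 + 1, 3 = 3·1 + 0.
Unwinding: 1 = 10 − 3·3 = 10 − 3·(13 − 1·10) = −3·13 + 4·10, i.e. 13·(-3) + 10·4 = 1.
Times 14: 13·(-42) + 10·56 = 14, so (-42, 56) solves it.
Shifting by a multiple of (10, −13) keeps it a solution: m = -42 + 5·10 = 8, n = 56 − 5·13 = -9.
Check: 663·8 + 510·(-9) = 5304 − 4590 = 714. ✓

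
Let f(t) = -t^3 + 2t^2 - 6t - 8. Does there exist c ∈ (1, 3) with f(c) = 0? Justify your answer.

f(1) = -13 and f(3) = -35, both negative.
The derivative f'(t) = -3t^2 + 4t - 6 is a quadratic with discriminant 4² − 4·(-3)·(-6) = -56 < 0; it never vanishes, so it is always negative (sign of the leading coefficient).
So f is strictly decreasing; between 1 and 3 its values lie between f(1) = -13 and f(3) = -35, all negative. Therefore f has no root in (1, 3).

f has no root in that interval.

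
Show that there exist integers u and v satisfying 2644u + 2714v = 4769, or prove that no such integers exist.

There are no such integers.

gcd(2644, 2714) = 2, so every integer of the form 2644u + 2714v is a multiple of 2.
However 4769 leaves remainder 1 on division by 2.
Therefore 2644u + 2714v = 4769 has no solution in integers.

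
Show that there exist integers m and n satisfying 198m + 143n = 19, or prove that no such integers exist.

No, no such integers exist.

Both 198 and 143 are divisible by gcd(198, 143) = 11, hence so is any combination 198m + 143n.
However 19 leaves remainder 8 on division by 11.
Hence no integers m, n satisfy the equation.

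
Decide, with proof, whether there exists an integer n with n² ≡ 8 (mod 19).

Computing n² mod 19 for n = 0, 1, …, 9 (enough, by the symmetry n ↦ 19 − n) gives 0, 1, 4, 9, 16, 6, 17, 11, 7, 5.
So the quadratic residues mod 19 are {0, 1, 4, 5, 6, 7, 9, 11, 16, 17}, and 8 is not among them.
Therefore n² ≡ 8 (mod 19) has no solution.

No such integer exists.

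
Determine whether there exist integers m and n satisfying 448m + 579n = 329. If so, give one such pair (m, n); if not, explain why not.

m = 245, n = -189

Since gcd(448, 579) = 1, every integer is an integer combination of 448 and 579.
Dividing repeatedly: 579 = 1·448 + 131, 448 = 3·131 + 55, 131 = 2·55 + 21, 55 = 2·21 + 13, 21 = 1·13 + 8, 13 = 1·8 + 5, 8 = 1·5 + 3, 5 = 1·3 + 2, 3 = 1·2 + 1, 2 = 2·1 + 0.
Working back up the chain: 1 = 3 − 1·2 = 3 − (5 − 1·3) = −5 + 2·3 = −5 + 2·(8 − 1·5) = 2·8 − 3·5 = 2·8 − 3·(13 − 1·8) = −3·13 + 5·8 = −3·13 + 5·(21 − 1·13) = 5·21 − 8·13 = 5·21 − 8·(55 − 2·21) = −8·55 + 21·21 = −8·55 + 21·(131 − 2·55) = 21·131 − 50·55 = 21·131 − 50·(448 − 3·131) = −50·448 + 171·131 = −50·448 + 171·(579 − 1·448) = 171·579 − 221·448. So 448·(-221) + 579·171 = 1.
Times 329: 448·(-72709) + 579·56259 = 329, so (-72709, 56259) solves it.
Shifting by a multiple of (579, −448) keeps it a solution: m = -72709 + 126·579 = 245, n = 56259 − 126·448 = -189.
Check: 448·245 + 579·(-189) = 109760 − 109431 = 329. ✓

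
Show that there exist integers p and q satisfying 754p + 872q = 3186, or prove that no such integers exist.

gcd(754, 872) = 2, and 2 divides 3186, so integer solutions exist.
Dividing through by 2 reduces the equation to 377p + 436q = 1593.
Euclidean algorithm: 436 = 1·377 + 59, 377 = 6·59 + 23, 59 = 2·23 + 13, 23 = 1·13 + 10, 13 = 1·10 + 3, 10 = 3·3 + 1, 3 = 3·1 + 0.
Working back up the chain: 1 = 10 − 3·3 = 10 − 3·(13 − 1·10) = −3·13 + 4·10 = −3·13 + 4·(23 − 1·13) = 4·23 − 7·13 = 4·23 − 7·(59 − 2·23) = −7·59 + 18·23 = −7·59 + 18·(377 − 6·59) = 18·377 − 115·59 = 18·377 − 115·(436 − 1·377) = −115·436 + 133·377. So 377·133 + 436·(-115) = 1.
Times 1593: 377·211869 + 436·(-183195) = 1593, so (211869, -183195) solves it.
Subtracting 485·436 from p and adding 485·377 to q gives the tidier solution (409, -350).
Indeed 754·409 + 872·(-350) = 308386 − 305200 = 3186.

p = 409, q = -350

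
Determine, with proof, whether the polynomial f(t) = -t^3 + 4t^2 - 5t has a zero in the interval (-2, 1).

Yes, f has a root in the interval.

f(-2) = 34 and f(1) = -2, which have opposite signs.
Since f is a polynomial it is continuous on [-2, 1].
By the Intermediate Value Theorem, f takes the value 0 somewhere in the open interval.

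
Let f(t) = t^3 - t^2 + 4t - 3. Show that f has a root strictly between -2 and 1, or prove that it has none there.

Such a root exists.

f(-2) = -23 and f(1) = 1, which have opposite signs.
f is continuous everywhere (it is a polynomial), in particular on [-2, 1].
By the Intermediate Value Theorem f must vanish at some point of (-2, 1).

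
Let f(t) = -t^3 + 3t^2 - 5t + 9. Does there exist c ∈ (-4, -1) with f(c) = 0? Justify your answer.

Evaluate at the endpoints: f(-4) = 141, f(-1) = 18 — same sign (positive).
The derivative f'(t) = -3t^2 + 6t - 5 is a quadratic with discriminant 6² − 4·(-3)·(-5) = -24 < 0; it never vanishes, so it is always negative (sign of the leading coefficient).
Hence f is strictly decreasing on ℝ, and in particular on [-4, -1]. A strictly monotone function with same-sign endpoint values stays positive on the whole interval, so f has no zero in (-4, -1).

No.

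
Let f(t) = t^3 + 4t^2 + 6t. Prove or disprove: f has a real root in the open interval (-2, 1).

f(-2) = -4 and f(1) = 11, which have opposite signs.
f is continuous everywhere (it is a polynomial), in particular on [-2, 1].
By the Intermediate Value Theorem f must vanish at some point of (-2, 1).

Such a root exists.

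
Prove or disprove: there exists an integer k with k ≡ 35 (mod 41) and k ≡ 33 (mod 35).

Since 41 and 35 share no common factor, CRT says the pair of congruences has a solution (unique mod 1435).
Any solution of the first congruence is k = 35 + 41t; substituting into the second, 41t ≡ 33 − 35 ≡ 33 (mod 35).
41 ≡ 6 (mod 35), so this reads 6t ≡ 33 (mod 35). Since 6·6 = 36 = 1·35 + 1, the inverse of 6 mod 35 is 6.
Multiplying by 6: t ≡ 6·33 = 198 ≡ 23 (mod 35).
With t = 23: k = 35 + 41·23 = 978.
Verify: 978 = 23·41 + 35 and 978 = 27·35 + 33. ✓

k = 978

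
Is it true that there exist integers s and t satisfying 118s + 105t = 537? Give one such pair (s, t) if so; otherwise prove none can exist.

s = 9, t = -5

118 and 105 are coprime, so 118s + 105t ranges over all of ℤ.
Euclidean algorithm: 118 = 1·105 + 13, 105 = 8·13 + 1, 13 = 13·1 + 0.
Working back up the chain: 1 = 105 − 8·13 = 105 − 8·(118 − 1·105) = −8·118 + 9·105. So 118·(-8) + 105·9 = 1.
Scaling by 537 gives the particular solution (s, t) = (-4296, 4833).
The general solution is s = -4296 + 105k, t = 4833 − 118k; taking k = 41 gives the smaller pair s = 9, t = -5.
Indeed 118·9 + 105·(-5) = 1062 − 525 = 537.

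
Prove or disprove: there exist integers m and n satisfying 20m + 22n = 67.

No, no such integers exist.

Any value of 20m + 22n is a multiple of gcd(20, 22) = 2.
But 67 = 2·33 + 1, so 2 ∤ 67.
So the equation is unsolvable over ℤ.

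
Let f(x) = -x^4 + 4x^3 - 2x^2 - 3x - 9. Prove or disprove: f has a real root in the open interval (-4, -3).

The endpoint values f(-4) = -541 and f(-3) = -207 are both negative. Claim: f(x) < 0 for every x in (-4, -3).
Shift to the endpoint -3: with x = -3 − u (0 < u < 1), one computes f(-3 − u) = -u^4 - 16u^3 - 92u^2 - 225u - 207.
The nonzero coefficients here are all negative, so for u > 0 every term is negative (or zero), and the constant term -207 is strictly negative.
Therefore f(x) < 0 throughout (-4, -3), and f has no zero there.

No such root exists.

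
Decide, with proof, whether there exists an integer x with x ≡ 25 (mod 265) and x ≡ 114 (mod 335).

Reduce both congruences modulo 5, which divides 265 and 335: they say x ≡ 25 (mod 5) and x ≡ 114 (mod 5).
These are incompatible: 25 − 114 = -89 is not divisible by 5.
Hence the system has no solution.

No such integer exists.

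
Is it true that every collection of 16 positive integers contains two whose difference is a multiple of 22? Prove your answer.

Take the 16 consecutive integers 46, 47, …, 61: their residues mod 22 are all distinct because 16 ≤ 22.
No two share a residue, so no pair has difference divisible by 22; the claim fails for this set.

No; for instance {46, 47, 48, 49, 50, 51, 52, 53, 54, 55, 56, 57, 58, 59, 60, 61} is a counterexample.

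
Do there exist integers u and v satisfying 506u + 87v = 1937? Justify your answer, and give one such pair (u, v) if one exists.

u = 4, v = -1

506 and 87 are coprime, so 506u + 87v ranges over all of ℤ.
Dividing repeatedly: 506 = 5·87 + 71, 87 = 1·71 + 16, 71 = 4·16 + 7, 16 = 2·7 + 2, 7 = 3·2 + 1, 2 = 2·1 + 0.
Working back up the chain: 1 = 7 − 3·2 = 7 − 3·(16 − 2·7) = −3·16 + 7·7 = −3·16 + 7·(71 − 4·16) = 7·71 − 31·16 = 7·71 − 31·(87 − 1·71) = −31·87 + 38·71 = −31·87 + 38·(506 − 5·87) = 38·506 − 221·87. So 506·38 + 87·(-221) = 1.
Scaling by 1937 gives the particular solution (u, v) = (73606, -428077).
Subtracting 846·87 from u and adding 846·506 to v gives the tidier solution (4, -1).
Indeed 506·4 + 87·(-1) = 2024 − 87 = 1937.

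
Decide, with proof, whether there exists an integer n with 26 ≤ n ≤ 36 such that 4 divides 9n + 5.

n = 27

At n = 26 the value 239 is not a multiple of 4. At n = 27 we get 9·27 + 5 = 248, and 248 = 4·62.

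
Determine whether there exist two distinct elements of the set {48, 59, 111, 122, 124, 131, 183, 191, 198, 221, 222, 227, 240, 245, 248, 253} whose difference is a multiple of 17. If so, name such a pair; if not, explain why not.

No, no such pair exists.

Two integers differ by a multiple of 17 exactly when they have the same residue mod 17. The residues are 48↦14, 59↦8, 111↦9, 122↦3, 124↦5, 131↦12, 183↦13, 191↦4, 198↦11, 221↦0, 222↦1, 227↦6, 240↦2, 245↦7, 248↦10, 253↦15.
No residue repeats among the 16 elements, so no pair has difference ≡ 0 (mod 17).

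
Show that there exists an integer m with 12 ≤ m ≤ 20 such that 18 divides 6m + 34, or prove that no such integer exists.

For m = 12, 13, …, 20 the values of 6m + 34 modulo 18 are 16, 4, 10, 16, 4, 10, 16, 4, 10 respectively.
The residue 0 does not occur, so no m in [12, 20] makes 6m + 34 a multiple of 18.

No such integer m in that range exists.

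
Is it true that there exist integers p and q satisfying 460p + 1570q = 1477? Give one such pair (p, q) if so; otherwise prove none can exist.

Both 460 and 1570 are divisible by gcd(460, 1570) = 10, hence so is any combination 460p + 1570q.
But 1477 is not a multiple of 10 (it leaves remainder 7).
Hence no integers p, q satisfy the equation.

There are no such integers.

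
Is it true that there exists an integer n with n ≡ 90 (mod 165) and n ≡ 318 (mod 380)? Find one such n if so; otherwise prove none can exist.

No, no such integer exists.

gcd(165, 380) = 5. If n ≡ 90 (mod 165) and n ≡ 318 (mod 380), then n ≡ 90 (mod 5) and n ≡ 318 (mod 5).
However 90 ≡ 0 and 318 ≡ 3 (mod 5), and 0 ≠ 3.
Hence the system has no solution.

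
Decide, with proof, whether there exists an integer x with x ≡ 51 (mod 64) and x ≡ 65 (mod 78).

Here gcd(64, 78) = 2, and both 51 and 65 leave remainder 1 mod 2, so the system is consistent.
Write x = 51 + 64t. Then 64t ≡ 65 − 51 ≡ 14 (mod 78); dividing through by 2 gives 32t ≡ 7 (mod 39).
Invert 32 mod 39 by the Euclidean algorithm: 39 = 1·32 + 7, 32 = 4·7 + 4, 7 = 1·4 + 3, 4 = 1·3 + 1, 3 = 3·1 + 0; back-substituting, 1 = 4 − 1·3 = 4 − (7 − 1·4) = −7 + 2·4 = −7 + 2·(32 − 4·7) = 2·32 − 9·7 = 2·32 − 9·(39 − 1·32) = −9·39 + 11·32. Hence 32·11 ≡ 1, so 32⁻¹ ≡ 11 (mod 39).
Therefore t ≡ 11·7 = 77 ≡ 38 (mod 39).
Then x = 51 + 64·38 = 2483.
Verify: 2483 = 38·64 + 51 and 2483 = 31·78 + 65. ✓

x = 2483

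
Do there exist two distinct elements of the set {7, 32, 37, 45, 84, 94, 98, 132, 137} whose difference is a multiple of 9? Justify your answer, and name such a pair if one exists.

Residues mod 9: 7↦7, 32↦5, 37↦1, 45↦0, 84↦3, 94↦4, 98↦8, 132↦6, 137↦2.
All 9 residues are distinct, so no two elements differ by a multiple of 9.

No, no such pair exists.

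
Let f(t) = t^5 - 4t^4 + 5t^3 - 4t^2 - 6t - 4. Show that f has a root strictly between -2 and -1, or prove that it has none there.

The endpoint values f(-2) = -144 and f(-1) = -12 are both negative. Claim: f(t) < 0 for every t in (-2, -1).
Shift to the endpoint -1: with t = -1 − u (0 < u < 1), one computes f(-1 − u) = -u^5 - 9u^4 - 31u^3 - 53u^2 - 38u - 12.
The nonzero coefficients here are all negative, so for u > 0 every term is negative (or zero), and the constant term -12 is strictly negative.
Therefore f(t) < 0 throughout (-2, -1), and f has no zero there.

No.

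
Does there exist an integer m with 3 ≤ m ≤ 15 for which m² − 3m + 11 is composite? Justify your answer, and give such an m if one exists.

At m = 11: 11² − 3·11 + 11 = 99 = 3·33, which is composite.

m = 11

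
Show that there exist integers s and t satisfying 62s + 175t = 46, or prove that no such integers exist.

s = 108, t = -38

62 and 175 are coprime, so 62s + 175t ranges over all of ℤ.
Euclidean algorithm: 175 = 2·62 + 51, 62 = 1·51 + 11, 51 = 4·11 + 7, 11 = 1·7 + 4, 7 = 1·4 + 3, 4 = 1·3 + 1, 3 = 3·1 + 0.
Unwinding: 1 = 4 − 1·3 = 4 − (7 − 1·4) = −7 + 2·4 = −7 + 2·(11 − 1·7) = 2·11 − 3·7 = 2·11 − 3·(51 − 4·11) = −3·51 + 14·11 = −3·51 + 14·(62 − 1·51) = 14·62 − 17·51 = 14·62 − 17·(175 − 2·62) = −17·175 + 48·62, i.e. 62·48 + 175·(-17) = 1.
Times 46: 62·2208 + 175·(-782) = 46, so (2208, -782) solves it.
Subtracting 12·175 from s and adding 12·62 to t gives the tidier solution (108, -38).
Indeed 62·108 + 175·(-38) = 6696 − 6650 = 46.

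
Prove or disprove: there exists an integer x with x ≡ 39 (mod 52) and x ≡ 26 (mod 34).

Reduce both congruences modulo 2, which divides 52 and 34: they say x ≡ 39 (mod 2) and x ≡ 26 (mod 2).
But 39 mod 2 = 1 while 26 mod 2 = 0, a contradiction.
So no integer satisfies both congruences.

No such integer exists.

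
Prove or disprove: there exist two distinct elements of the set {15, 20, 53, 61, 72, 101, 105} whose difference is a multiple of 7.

Residues mod 7: 15↦1, 20↦6, 53↦4, 61↦5, 72↦2, 101↦3, 105↦0.
These 7 residues are pairwise different, hence no difference of two elements is divisible by 7.

There is no such pair.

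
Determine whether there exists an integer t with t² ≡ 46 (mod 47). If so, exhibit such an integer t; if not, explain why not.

Apply Euler's criterion with the prime 47: 46 is a quadratic residue iff 46^23 ≡ 1 (mod 47), and a non-residue iff it is ≡ −1.
Squaring successively (mod 47): 46^2 = 2116 ≡ 1; 46^4 ≡ 1² = 1 ≡ 1; 46^8 ≡ 1² = 1 ≡ 1; 46^16 ≡ 1² = 1 ≡ 1.
Since 23 = 16 + 4 + 2 + 1, 46^23 ≡ 1 · 1 · 1 · 46; multiplying out mod 47: 1·1 = 1 ≡ 1, then 1·1 = 1 ≡ 1, then 1·46 = 46 ≡ 46. Thus 46^23 ≡ 46 ≡ −1 (mod 47).
By Euler's criterion 46 is a quadratic non-residue mod 47: no t satisfies t² ≡ 46 (mod 47).

No such integer exists.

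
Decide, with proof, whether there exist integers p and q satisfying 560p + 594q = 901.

Both 560 and 594 are divisible by gcd(560, 594) = 2, hence so is any combination 560p + 594q.
But 901 = 2·450 + 1, so 2 ∤ 901.
So the equation is unsolvable over ℤ.

No, no such integers exist.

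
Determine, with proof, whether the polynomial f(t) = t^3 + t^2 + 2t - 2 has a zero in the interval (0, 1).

Such a root exists.

f(0) = -2 and f(1) = 2, which have opposite signs.
As a polynomial, f is continuous on every closed interval.
By the Intermediate Value Theorem, f takes the value 0 somewhere in the open interval.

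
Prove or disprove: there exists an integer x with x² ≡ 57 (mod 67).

Apply Euler's criterion with the prime 67: 57 is a quadratic residue iff 57^33 ≡ 1 (mod 67), and a non-residue iff it is ≡ −1.
Squaring successively (mod 67): 57^2 = 3249 ≡ 33; 57^4 ≡ 33² = 1089 ≡ 17; 57^8 ≡ 17² = 289 ≡ 21; 57^16 ≡ 21² = 441 ≡ 39; 57^32 ≡ 39² = 1521 ≡ 47.
Since 33 = 32 + 1, 57^33 ≡ 47 · 57; multiplying out mod 67: 47·57 = 2679 ≡ 66. Thus 57^33 ≡ 66 ≡ −1 (mod 67).
By Euler's criterion 57 is a quadratic non-residue mod 67: no x satisfies x² ≡ 57 (mod 67).

No, no such integer exists.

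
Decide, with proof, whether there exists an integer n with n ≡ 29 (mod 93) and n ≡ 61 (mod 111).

gcd(93, 111) = 3. If n ≡ 29 (mod 93) and n ≡ 61 (mod 111), then n ≡ 29 (mod 3) and n ≡ 61 (mod 3).
But 29 mod 3 = 2 while 61 mod 3 = 1, a contradiction.
So no integer satisfies both congruences.

There is no such integer.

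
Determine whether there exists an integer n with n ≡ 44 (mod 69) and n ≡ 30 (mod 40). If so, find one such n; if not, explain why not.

n = 2390

Since 69 and 40 share no common factor, CRT says the pair of congruences has a solution (unique mod 2760).
Write n = 44 + 69t and require 44 + 69t ≡ 30 (mod 40), i.e. 69t ≡ 26 (mod 40).
69 ≡ 29 (mod 40), so this reads 29t ≡ 26 (mod 40). Since 29·29 = 841 = 21·40 + 1, the inverse of 29 mod 40 is 29.
Multiplying by 29: t ≡ 29·26 = 754 ≡ 34 (mod 40).
Taking t = 34 gives n = 44 + 69·34 = 2390.
Indeed 2390 ≡ 44 (mod 69) and 2390 ≡ 30 (mod 40).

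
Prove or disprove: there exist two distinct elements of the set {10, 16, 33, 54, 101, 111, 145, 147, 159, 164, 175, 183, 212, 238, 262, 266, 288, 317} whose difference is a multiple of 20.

Residues mod 20: 10↦10, 16↦16, 33↦13, 54↦14, 101↦1, 111↦11, 145↦5, 147↦7, 159↦19, 164↦4, 175↦15, 183↦3, 212↦12, 238↦18, 262↦2, 266↦6, 288↦8, 317↦17.
No residue repeats among the 18 elements, so no pair has difference ≡ 0 (mod 20).

No, no such pair exists.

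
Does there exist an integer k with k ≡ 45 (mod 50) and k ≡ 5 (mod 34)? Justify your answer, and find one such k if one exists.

gcd(50, 34) = 2. A simultaneous solution exists iff 45 ≡ 5 (mod 2); here 45 mod 2 = 1 = 5 mod 2, so it does.
Step through k = 45, 45 + 50, 45 + 2·50, …: the values 45, 95, 145, 195, 245, 295, 345 reduce mod 34 to 11, 27, 9, 25, 7, 23, 5. The value 345 hits 5.
Verify: 345 = 6·50 + 45 and 345 = 10·34 + 5. ✓

k = 345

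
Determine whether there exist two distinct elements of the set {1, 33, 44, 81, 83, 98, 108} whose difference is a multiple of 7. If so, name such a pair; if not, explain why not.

No, no such pair exists.

Two integers differ by a multiple of 7 exactly when they have the same residue mod 7. The residues are 1↦1, 33↦5, 44↦2, 81↦4, 83↦6, 98↦0, 108↦3.
All 7 residues are distinct, so no two elements differ by a multiple of 7.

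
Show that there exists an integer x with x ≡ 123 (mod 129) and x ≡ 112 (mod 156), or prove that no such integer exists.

Both moduli are multiples of 3 = gcd(129, 156), so any solution would satisfy x ≡ 123 and x ≡ 112 modulo 3 simultaneously.
However 123 ≡ 0 and 112 ≡ 1 (mod 3), and 0 ≠ 1.
Hence the system has no solution.

No, no such integer exists.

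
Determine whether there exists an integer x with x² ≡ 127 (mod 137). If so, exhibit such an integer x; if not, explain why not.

137 is prime, so by Euler's criterion 127 is a square mod 137 iff 127^((137−1)/2) = 127^68 ≡ 1 (mod 137).
Squaring successively (mod 137): 127^2 = 16129 ≡ 100; 127^4 ≡ 100² = 10000 ≡ 136; 127^8 ≡ 136² = 18496 ≡ 1; 127^16 ≡ 1² = 1 ≡ 1; 127^32 ≡ 1² = 1 ≡ 1; 127^64 ≡ 1² = 1 ≡ 1.
Since 68 = 64 + 4, 127^68 ≡ 1 · 136; multiplying out mod 137: 1·136 = 136 ≡ 136. Thus 127^68 ≡ 136 ≡ −1 (mod 137).
The value −1 means 127 is a non-residue modulo 137, so x² ≡ 127 (mod 137) is impossible.

There is no such integer.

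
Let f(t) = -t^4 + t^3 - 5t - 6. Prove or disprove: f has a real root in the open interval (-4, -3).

No such root exists.

f(-4) = -306 and f(-3) = -99, both negative, so a sign-change argument is unavailable; we show f keeps this sign on the whole interval.
Shift to the endpoint -3: with t = -3 − u (0 < u < 1), one computes f(-3 − u) = -u^4 - 13u^3 - 63u^2 - 130u - 99.
The nonzero coefficients here are all negative, so for u > 0 every term is negative (or zero), and the constant term -99 is strictly negative.
Therefore f(t) < 0 throughout (-4, -3), and f has no zero there.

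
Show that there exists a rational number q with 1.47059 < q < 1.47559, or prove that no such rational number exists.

Look for a denominator N such that an integer falls strictly between N·1.47059 and N·1.47559. N = 19 works: 19·1.47059 = 27.94121 < 28 < 28.03621 = 19·1.47559.
Hence 28/19 is a rational number with 1.47059 < 28/19 < 1.47559.

q = 28/19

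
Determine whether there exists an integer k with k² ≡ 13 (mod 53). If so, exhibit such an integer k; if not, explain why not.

k = 38 works: 38² = 1444, and 1444 − 13 = 1431 = 27·53.

k = 38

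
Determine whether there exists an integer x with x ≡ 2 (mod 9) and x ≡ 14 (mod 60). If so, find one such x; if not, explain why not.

x = 74

Here gcd(9, 60) = 3, and both 2 and 14 leave remainder 2 mod 3, so the system is consistent.
Write x = 2 + 9t. Then 9t ≡ 14 − 2 ≡ 12 (mod 60); dividing through by 3 gives 3t ≡ 4 (mod 20).
To invert 3 modulo 20: 20 = 6·3 + 2, 3 = 1·2 + 1, 2 = 2·1 + 0, and unwinding, 1 = 3 − 1·2 = 3 − (20 − 6·3) = −20 + 7·3. Thus 3⁻¹ ≡ 7 (mod 20).
Therefore t ≡ 7·4 = 28 ≡ 8 (mod 20).
Then x = 2 + 9·8 = 74.
Indeed 74 ≡ 2 (mod 9) and 74 ≡ 14 (mod 60).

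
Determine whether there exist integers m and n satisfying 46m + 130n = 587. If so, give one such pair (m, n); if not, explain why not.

Any value of 46m + 130n is a multiple of gcd(46, 130) = 2.
But 587 = 2·293 + 1, so 2 ∤ 587.
Hence no integers m, n satisfy the equation.

There are no such integers.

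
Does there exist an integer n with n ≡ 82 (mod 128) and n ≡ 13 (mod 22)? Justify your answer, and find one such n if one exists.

No such integer exists.

gcd(128, 22) = 2. If n ≡ 82 (mod 128) and n ≡ 13 (mod 22), then n ≡ 82 (mod 2) and n ≡ 13 (mod 2).
These are incompatible: 82 − 13 = 69 is not divisible by 2.
Hence the system has no solution.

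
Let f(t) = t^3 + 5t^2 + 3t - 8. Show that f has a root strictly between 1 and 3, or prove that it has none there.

f(1) = 1 and f(3) = 73, both positive, so a sign-change argument is unavailable; we show f keeps this sign on the whole interval.
Substitute t = 1 + u, where 0 < u < 2 on the interval. Expanding, f(1 + u) = u^3 + 8u^2 + 16u + 1.
All 4 nonzero coefficients of this polynomial in u are positive; hence for u > 0 the value is a sum of positive terms (the constant 1 among them).
So f is strictly positive on (1, 3); no root exists in the interval.

No.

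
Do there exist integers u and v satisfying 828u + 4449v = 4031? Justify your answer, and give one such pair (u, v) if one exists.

Both 828 and 4449 are divisible by gcd(828, 4449) = 3, hence so is any combination 828u + 4449v.
But 4031 is not a multiple of 3 (it leaves remainder 2).
So the equation is unsolvable over ℤ.

No, no such integers exist.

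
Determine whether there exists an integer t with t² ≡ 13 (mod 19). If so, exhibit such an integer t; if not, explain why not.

No, no such integer exists.

Computing t² mod 19 for t = 0, 1, …, 9 (enough, by the symmetry t ↦ 19 − t) gives 0, 1, 4, 9, 16, 6, 17, 11, 7, 5.
The set of squares mod 19 is therefore {0, 1, 4, 5, 6, 7, 9, 11, 16, 17}, which does not contain 13.
Hence no integer t has t² ≡ 13 (mod 19).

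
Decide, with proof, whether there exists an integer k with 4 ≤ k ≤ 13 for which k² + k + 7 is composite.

k = 4

At k = 4: 4² + 4 + 7 = 27 = 3·9, which is composite.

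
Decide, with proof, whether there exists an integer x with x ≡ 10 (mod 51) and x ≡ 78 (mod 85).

Here gcd(51, 85) = 17, and both 10 and 78 leave remainder 10 mod 17, so the system is consistent.
Step through x = 10, 10 + 51, 10 + 2·51, …: the values 10, 61, 112, 163 reduce mod 85 to 10, 61, 27, 78. The value 163 hits 78.
Verify: 163 = 3·51 + 10 and 163 = 1·85 + 78. ✓

x = 163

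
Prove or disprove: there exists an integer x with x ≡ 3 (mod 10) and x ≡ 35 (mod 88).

Here gcd(10, 88) = 2, and both 3 and 35 leave remainder 1 mod 2, so the system is consistent.
Put x = 3 + 10t, so we need 10t ≡ 32 (mod 88), equivalently (divide by 2) 5t ≡ 16 (mod 44).
Since 5·9 = 45 = 1·44 + 1, the inverse of 5 mod 44 is 9.
Therefore t ≡ 9·16 = 144 ≡ 12 (mod 44).
Then x = 3 + 10·12 = 123.
Indeed 123 ≡ 3 (mod 10) and 123 ≡ 35 (mod 88).

x = 123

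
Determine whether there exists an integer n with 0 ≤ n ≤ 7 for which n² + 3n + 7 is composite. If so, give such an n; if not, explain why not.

n = 7

At n = 7: 7² + 3·7 + 7 = 77 = 7·11, which is composite.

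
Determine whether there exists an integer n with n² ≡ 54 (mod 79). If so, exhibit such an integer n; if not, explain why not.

No, no such integer exists.

79 is prime, so by Euler's criterion 54 is a square mod 79 iff 54^((79−1)/2) = 54^39 ≡ 1 (mod 79).
Squaring successively (mod 79): 54^2 = 2916 ≡ 72; 54^4 ≡ 72² = 5184 ≡ 49; 54^8 ≡ 49² = 2401 ≡ 31; 54^16 ≡ 31² = 961 ≡ 13; 54^32 ≡ 13² = 169 ≡ 11.
Since 39 = 32 + 4 + 2 + 1, 54^39 ≡ 11 · 49 · 72 · 54; multiplying out mod 79: 11·49 = 539 ≡ 65, then 65·72 = 4680 ≡ 19, then 19·54 = 1026 ≡ 78. Thus 54^39 ≡ 78 ≡ −1 (mod 79).
The value −1 means 54 is a non-residue modulo 79, so n² ≡ 54 (mod 79) is impossible.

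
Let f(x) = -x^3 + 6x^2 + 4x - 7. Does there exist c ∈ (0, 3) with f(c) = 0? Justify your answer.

Yes, f has a root in the interval.

f(0) = -7 and f(3) = 32, which have opposite signs.
Since f is a polynomial it is continuous on [0, 3].
So by the Intermediate Value Theorem there is a c strictly between 0 and 3 with f(c) = 0.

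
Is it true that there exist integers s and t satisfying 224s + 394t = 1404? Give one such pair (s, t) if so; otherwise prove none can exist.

Every value of 224s + 394t is a multiple of gcd(224, 394) = 2; since 2 ∣ 1404, solutions exist.
Dividing through by 2 reduces the equation to 112s + 197t = 702.
Dividing repeatedly: 197 = 1·112 + 85, 112 = 1·85 + 27, 85 = 3·27 + 4, 27 = 6·4 + 3, 4 = 1·3 + 1, 3 = 3·1 + 0.
Back-substituting, 1 = 4 − 1·3 = 4 − (27 − 6·4) = −27 + 7·4 = −27 + 7·(85 − 3·27) = 7·85 − 22·27 = 7·85 − 22·(112 − 1·85) = −22·112 + 29·85 = −22·112 + 29·(197 − 1·112) = 29·197 − 51·112; that is, 112·(-51) + 197·29 = 1.
Times 702: 112·(-35802) + 197·20358 = 702, so (-35802, 20358) solves it.
The general solution is s = -35802 + 197k, t = 20358 − 112k; taking k = 182 gives the smaller pair s = 52, t = -26.
Indeed 224·52 + 394·(-26) = 11648 − 10244 = 1404.

s = 52, t = -26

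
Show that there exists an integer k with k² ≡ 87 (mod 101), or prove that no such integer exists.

Take k = 17. Then 17² = 289 = 2·101 + 87, so 17² ≡ 87 (mod 101).

k = 17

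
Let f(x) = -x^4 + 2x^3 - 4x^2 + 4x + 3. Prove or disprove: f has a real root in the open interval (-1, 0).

f(-1) = -8 and f(0) = 3, which have opposite signs.
Since f is a polynomial it is continuous on [-1, 0].
By the Intermediate Value Theorem, f takes the value 0 somewhere in the open interval.

Such a root exists.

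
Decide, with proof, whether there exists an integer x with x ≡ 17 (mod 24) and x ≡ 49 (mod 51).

No, no such integer exists.

Reduce both congruences modulo 3, which divides 24 and 51: they say x ≡ 17 (mod 3) and x ≡ 49 (mod 3).
These are incompatible: 17 − 49 = -32 is not divisible by 3.
So no integer satisfies both congruences.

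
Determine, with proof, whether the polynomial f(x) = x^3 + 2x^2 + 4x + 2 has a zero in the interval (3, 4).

No.

Evaluate at the endpoints: f(3) = 59, f(4) = 114 — same sign (positive).
The derivative f'(x) = 3x^2 + 4x + 4 is a quadratic with discriminant 4² − 4·3·4 = -32 < 0; it never vanishes, so it is always positive (sign of the leading coefficient).
Hence f is strictly increasing on ℝ, and in particular on [3, 4]. A strictly monotone function with same-sign endpoint values stays positive on the whole interval, so f has no zero in (3, 4).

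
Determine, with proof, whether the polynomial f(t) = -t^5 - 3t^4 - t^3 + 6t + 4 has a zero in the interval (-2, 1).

Such a root exists.

f(-2) = -16 and f(1) = 5, which have opposite signs.
Since f is a polynomial it is continuous on [-2, 1].
By the Intermediate Value Theorem, f takes the value 0 somewhere in the open interval.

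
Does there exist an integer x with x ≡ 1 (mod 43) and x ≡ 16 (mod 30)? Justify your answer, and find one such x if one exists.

x = 646

gcd(43, 30) = 1, so the Chinese Remainder Theorem guarantees exactly one residue class mod 1290 satisfying both.
Write x = 1 + 43t and require 1 + 43t ≡ 16 (mod 30), i.e. 43t ≡ 15 (mod 30).
43 ≡ 13 (mod 30), so this reads 13t ≡ 15 (mod 30). To invert 13 modulo 30: 30 = 2·13 + 4, 13 = 3·4 + 1, 4 = 4·1 + 0, and unwinding, 1 = 13 − 3·4 = 13 − 3·(30 − 2·13) = −3·30 + 7·13. Thus 13⁻¹ ≡ 7 (mod 30).
Therefore t ≡ 7·15 = 105 ≡ 15 (mod 30).
Taking t = 15 gives x = 1 + 43·15 = 646.
Check: 646 mod 43 = 1, 646 mod 30 = 16. ✓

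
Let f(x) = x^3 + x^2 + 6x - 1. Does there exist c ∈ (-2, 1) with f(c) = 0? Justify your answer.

f(-2) = -17 and f(1) = 7, which have opposite signs.
As a polynomial, f is continuous on every closed interval.
The Intermediate Value Theorem then guarantees some c ∈ (-2, 1) with f(c) = 0.

Such a root exists.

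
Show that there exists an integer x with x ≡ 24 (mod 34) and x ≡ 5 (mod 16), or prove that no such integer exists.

gcd(34, 16) = 2. If x ≡ 24 (mod 34) and x ≡ 5 (mod 16), then x ≡ 24 (mod 2) and x ≡ 5 (mod 2).
These are incompatible: 24 − 5 = 19 is not divisible by 2.
Hence the system has no solution.

No such integer exists.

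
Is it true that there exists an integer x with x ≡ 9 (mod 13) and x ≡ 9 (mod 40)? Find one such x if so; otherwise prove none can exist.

Since 13 and 40 share no common factor, CRT says the pair of congruences has a solution (unique mod 520).
Write x = 9 + 13t and require 9 + 13t ≡ 9 (mod 40), i.e. 13t ≡ 0 (mod 40).
t = 0 satisfies this.
Taking t = 0 gives x = 9 + 13·0 = 9.
Verify: 9 = 0·13 + 9 and 9 = 0·40 + 9. ✓

x = 9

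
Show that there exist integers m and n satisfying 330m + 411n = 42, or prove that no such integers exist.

Every value of 330m + 411n is a multiple of gcd(330, 411) = 3; since 3 ∣ 42, solutions exist.
Dividing through by 3 reduces the equation to 110m + 137n = 14.
Euclidean algorithm: 137 = 1·110 + 27, 110 = 4·27 + 2, 27 = 13·2 + 1, 2 = 2·1 + 0.
Unwinding: 1 = 27 − 13·2 = 27 − 13·(110 − 4·27) = −13·110 + 53·27 = −13·110 + 53·(137 − 1·110) = 53·137 − 66·110, i.e. 110·(-66) + 137·53 = 1.
Scaling by 14 gives the particular solution (m, n) = (-924, 742).
Adding 7·137 to m and subtracting 7·110 from n gives the tidier solution (35, -28).
Check: 330·35 + 411·(-28) = 11550 − 11508 = 42. ✓

m = 35, n = -28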